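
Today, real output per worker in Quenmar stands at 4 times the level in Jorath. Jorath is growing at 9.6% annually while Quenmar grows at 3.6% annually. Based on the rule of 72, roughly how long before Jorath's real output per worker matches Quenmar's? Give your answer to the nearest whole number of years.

Jorath gains on Quenmar at 9.6% − 3.6% = 6 points a year.
At that relative rate the gap halves every 72/6 ≈ 12.00 years.
A 4 times gap closes after 2 halvings: 2 × 12.00 ≈ 24 years.

about 24 years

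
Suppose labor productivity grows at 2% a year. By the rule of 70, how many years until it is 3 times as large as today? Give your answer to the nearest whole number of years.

Doubling time ≈ 70/2 = 35.00 years.
Reaching 3× takes log₂(3) ≈ 1.58 doublings.
1.58 × 35.00 ≈ 55 years.

approximately 55 years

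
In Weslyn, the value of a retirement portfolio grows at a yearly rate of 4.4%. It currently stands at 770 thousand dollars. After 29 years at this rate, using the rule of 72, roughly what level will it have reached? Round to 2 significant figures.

2600 thousand dollars

Doubling time ≈ 72/4.4 = 16.36 years.
29 years is 29/16.36 ≈ 1.77 doublings, a factor of 2^1.77 ≈ 3.41.
770 × 3.41 ≈ 2600 thousand dollars.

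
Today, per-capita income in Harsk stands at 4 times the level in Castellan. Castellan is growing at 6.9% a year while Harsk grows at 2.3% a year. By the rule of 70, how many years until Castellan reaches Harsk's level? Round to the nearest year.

What matters is the difference: 4.6 pp.
Rule of 70 on the gap: the ratio halves every 70/4.6 ≈ 15.22 years.
A 4 times gap closes after 2 halvings: 2 × 15.22 ≈ 30 years.

around 30 years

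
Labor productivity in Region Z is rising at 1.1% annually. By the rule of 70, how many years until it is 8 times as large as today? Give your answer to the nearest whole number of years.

At 1.1% it doubles every 70/1.1 ≈ 63.64 years.
Getting to 8× needs 3 doublings: 3 × 63.64 ≈ 191 years.

about 191 years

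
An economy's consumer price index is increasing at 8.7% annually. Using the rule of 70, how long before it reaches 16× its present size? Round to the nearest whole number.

Doubling time ≈ 70/8.7 = 8.05 years.
16× is 4 doublings, so 4 × 8.05 ≈ 32 years.

about 32 years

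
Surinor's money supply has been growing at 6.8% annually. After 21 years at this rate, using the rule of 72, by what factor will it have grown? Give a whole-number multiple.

Doubling time ≈ 72/6.8 = 10.59 years.
21/10.59 ≈ 2 doublings, so about 2^2 = 4×.

around 4 times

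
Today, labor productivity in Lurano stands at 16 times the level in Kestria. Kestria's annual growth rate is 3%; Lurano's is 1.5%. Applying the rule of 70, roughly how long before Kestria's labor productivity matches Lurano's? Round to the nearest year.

The growth-rate gap is 3% − 1.5% = 1.5 percentage points.
So the ratio between them halves every 70/1.5 ≈ 46.67 years.
A 16 times gap closes after 4 halvings: 4 × 46.67 ≈ 187 years.

187 years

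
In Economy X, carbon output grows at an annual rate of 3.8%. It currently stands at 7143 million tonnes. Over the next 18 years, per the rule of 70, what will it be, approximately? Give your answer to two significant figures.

roughly 14000 million tonnes

It doubles every 70/3.8 ≈ 18.42 years, so 18 years is 0.98 doublings.
2^0.98 ≈ 1.97; 7143 × 1.97 ≈ 14000 million tonnes.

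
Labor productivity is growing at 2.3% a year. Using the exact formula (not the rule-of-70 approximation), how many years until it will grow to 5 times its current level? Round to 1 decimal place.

t = ln(5) / ln(1 + 0.023) = 1.6094 / 0.022739 ≈ 70.78.

70.8 years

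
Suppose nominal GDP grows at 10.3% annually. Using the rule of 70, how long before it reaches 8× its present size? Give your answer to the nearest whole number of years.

One doubling takes 70/10.3 = 6.80 years.
Getting to 8× needs 3 doublings: 3 × 6.80 ≈ 20 years.

roughly 20 years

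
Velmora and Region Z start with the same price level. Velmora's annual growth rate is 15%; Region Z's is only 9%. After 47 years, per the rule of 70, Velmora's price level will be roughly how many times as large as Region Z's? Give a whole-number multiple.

roughly 16 times

Rate gap = 15% − 9% = 6 points.
The ratio doubles every 70/6 ≈ 11.67 years.
47/11.67 ≈ 4.03 doublings → ratio ≈ 2^4.03 ≈ 16.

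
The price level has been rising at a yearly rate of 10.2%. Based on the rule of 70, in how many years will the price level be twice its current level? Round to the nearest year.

about 7 years

At 10.2%, doubling takes about 70/10.2 = 6.86 years.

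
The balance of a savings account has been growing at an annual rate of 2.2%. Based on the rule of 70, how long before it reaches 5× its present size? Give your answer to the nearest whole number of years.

At 2.2% it doubles every 70/2.2 ≈ 31.82 years.
5× is log₂ 5 ≈ 2.32 doublings, so ≈ 2.32 × 31.82 = 74 years.

roughly 74 years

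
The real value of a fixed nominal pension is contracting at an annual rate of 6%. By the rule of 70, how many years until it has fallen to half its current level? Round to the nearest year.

The rule works in reverse for decay: 70/6 ≈ 11.67 years to halve.

approximately 12 years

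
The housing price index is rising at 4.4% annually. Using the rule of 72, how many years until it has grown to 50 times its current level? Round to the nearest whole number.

approximately 92 years

At 4.4% it doubles every 72/4.4 ≈ 16.36 years.
Reaching 50× takes log₂(50) ≈ 5.64 doublings.
5.64 × 16.36 ≈ 92 years.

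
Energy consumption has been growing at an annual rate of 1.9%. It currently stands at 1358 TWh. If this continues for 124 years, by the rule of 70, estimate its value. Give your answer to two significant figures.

It doubles every 70/1.9 ≈ 36.84 years, so 124 years is 3.37 doublings.
2^3.37 ≈ 10.34; 1358 × 10.34 ≈ 14000 TWh.

14000 TWh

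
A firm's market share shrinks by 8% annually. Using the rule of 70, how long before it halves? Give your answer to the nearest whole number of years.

The rule works in reverse for decay: 70/8 ≈ 8.75 years to halve.

around 9 years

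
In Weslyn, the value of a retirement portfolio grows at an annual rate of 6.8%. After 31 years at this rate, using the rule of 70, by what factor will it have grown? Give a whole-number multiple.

Doubling time ≈ 70/6.8 = 10.29 years.
31/10.29 ≈ 3 doublings, so about 2^3 = 8×.

roughly 8 times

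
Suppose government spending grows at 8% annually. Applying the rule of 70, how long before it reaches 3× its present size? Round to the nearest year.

≈ 14 years

At 8% it doubles every 70/8 ≈ 8.75 years.
Reaching 3× takes log₂(3) ≈ 1.58 doublings.
1.58 × 8.75 ≈ 14 years.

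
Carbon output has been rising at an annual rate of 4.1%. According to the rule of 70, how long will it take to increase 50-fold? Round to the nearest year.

One doubling takes 70/4.1 = 17.07 years.
Reaching 50× takes log₂(50) ≈ 5.64 doublings.
5.64 × 17.07 ≈ 96 years.

about 96 years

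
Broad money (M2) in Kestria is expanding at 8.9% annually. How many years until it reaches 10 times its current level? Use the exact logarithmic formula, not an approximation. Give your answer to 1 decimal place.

27.0 years

t = ln(10) / ln(1 + 0.089) = 2.3026 / 0.085260 ≈ 27.01.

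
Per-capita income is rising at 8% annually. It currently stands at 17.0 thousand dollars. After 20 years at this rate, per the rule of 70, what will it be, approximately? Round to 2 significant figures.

around 83 thousand dollars

It doubles every 70/8 ≈ 8.75 years, so 20 years is 2.29 doublings.
2^2.29 ≈ 4.89; 17.0 × 4.89 ≈ 83 thousand dollars.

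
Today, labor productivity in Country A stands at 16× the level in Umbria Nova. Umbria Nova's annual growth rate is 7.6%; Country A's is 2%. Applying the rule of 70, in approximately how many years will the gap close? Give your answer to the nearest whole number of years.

What matters is the difference: 5.6 pp.
Rule of 70 on the gap: the ratio halves every 70/5.6 ≈ 12.50 years.
A 16× gap closes after 4 halvings: 4 × 12.50 ≈ 50 years.

≈ 50 years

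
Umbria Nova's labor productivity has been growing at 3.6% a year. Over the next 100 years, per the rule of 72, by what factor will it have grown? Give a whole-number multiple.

72/3.6 ≈ 20.00 years per doubling.
100 years fits 5 doublings: 2^5 = 32.

≈ 32 times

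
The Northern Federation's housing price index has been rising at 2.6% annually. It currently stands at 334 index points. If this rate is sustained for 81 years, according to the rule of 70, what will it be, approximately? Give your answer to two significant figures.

Doubling time ≈ 70/2.6 = 26.92 years.
81 years is 81/26.92 ≈ 3.01 doublings, a factor of 2^3.01 ≈ 8.06.
334 × 8.06 ≈ 2700 index points.

2700 index points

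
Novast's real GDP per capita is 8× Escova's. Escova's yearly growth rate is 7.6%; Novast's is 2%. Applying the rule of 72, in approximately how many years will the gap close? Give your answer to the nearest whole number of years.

Escova gains on Novast at 7.6% − 2% = 5.6 points a year.
At that relative rate the gap halves every 72/5.6 ≈ 12.86 years.
An 8× gap closes after 3 halvings: 3 × 12.86 ≈ 39 years.

39 years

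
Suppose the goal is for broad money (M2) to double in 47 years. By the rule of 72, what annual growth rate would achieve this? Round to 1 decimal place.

72 / 47 ≈ 1.53, so about 1.5% annually.

around 1.5%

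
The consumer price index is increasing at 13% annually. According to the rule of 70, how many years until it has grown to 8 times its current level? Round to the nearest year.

16 years

Doubling time ≈ 70/13 = 5.38 years.
8 = 2^3, so 3 doublings → 16 years.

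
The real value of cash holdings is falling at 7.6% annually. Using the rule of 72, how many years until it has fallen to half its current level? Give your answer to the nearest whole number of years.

The rule works in reverse for decay: 72/7.6 ≈ 9.47 years to halve.

9 years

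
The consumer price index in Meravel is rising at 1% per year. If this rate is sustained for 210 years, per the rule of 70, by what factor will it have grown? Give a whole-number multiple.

about 8 times

At 1% one doubling takes ≈ 70.00 years; 210 years is 3 of them, so ×8.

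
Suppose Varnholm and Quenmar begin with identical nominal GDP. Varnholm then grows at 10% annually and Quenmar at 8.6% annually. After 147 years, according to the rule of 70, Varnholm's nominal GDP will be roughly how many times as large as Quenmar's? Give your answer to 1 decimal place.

Rate gap = 10% − 8.6% = 1.4 points.
The ratio doubles every 70/1.4 ≈ 50.00 years.
147/50.00 ≈ 2.94 doublings → ratio ≈ 2^2.94 ≈ 7.7.

7.7 times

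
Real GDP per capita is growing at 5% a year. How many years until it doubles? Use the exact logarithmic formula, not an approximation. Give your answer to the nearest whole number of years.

t = ln(2) / ln(1 + 0.05) = 0.6931 / 0.048790 ≈ 14.21.
≈ 14 years.

14 years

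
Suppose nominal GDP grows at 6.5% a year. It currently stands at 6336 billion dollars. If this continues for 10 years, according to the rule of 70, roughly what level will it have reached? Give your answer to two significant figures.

It doubles every 70/6.5 ≈ 10.77 years, so 10 years is 0.93 doublings.
2^0.93 ≈ 1.91; 6336 × 1.91 ≈ 12000 billion dollars.

≈ 12000 billion dollars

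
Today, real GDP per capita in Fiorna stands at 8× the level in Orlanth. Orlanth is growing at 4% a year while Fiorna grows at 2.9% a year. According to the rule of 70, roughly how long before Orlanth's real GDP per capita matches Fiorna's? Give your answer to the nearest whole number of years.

around 191 years

What matters is the difference: 1.1 pp.
Rule of 70 on the gap: the ratio halves every 70/1.1 ≈ 63.64 years.
An 8× gap closes after 3 halvings: 3 × 63.64 ≈ 191 years.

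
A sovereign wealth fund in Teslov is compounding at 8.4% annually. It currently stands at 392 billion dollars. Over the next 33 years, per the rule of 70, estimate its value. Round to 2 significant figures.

It doubles every 70/8.4 ≈ 8.33 years, so 33 years is 3.96 doublings.
2^3.96 ≈ 15.56; 392 × 15.56 ≈ 6100 billion dollars.

approximately 6100 billion dollars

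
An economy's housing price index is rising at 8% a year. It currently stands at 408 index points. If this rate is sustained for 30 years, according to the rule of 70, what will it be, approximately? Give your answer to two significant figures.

Doubling time ≈ 70/8 = 8.75 years.
30 years is 30/8.75 ≈ 3.43 doublings, a factor of 2^3.43 ≈ 10.78.
408 × 10.78 ≈ 4400 index points.

4400 index points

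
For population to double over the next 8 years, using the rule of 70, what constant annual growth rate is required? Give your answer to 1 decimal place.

70 / 8 ≈ 8.75, so about 8.8% a year.

roughly 8.8% a year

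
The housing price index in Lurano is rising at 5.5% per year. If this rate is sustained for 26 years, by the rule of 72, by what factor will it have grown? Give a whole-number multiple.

72/5.5 ≈ 13.09 years per doubling.
26 years fits 2 doublings: 2^2 = 4.

around 4 times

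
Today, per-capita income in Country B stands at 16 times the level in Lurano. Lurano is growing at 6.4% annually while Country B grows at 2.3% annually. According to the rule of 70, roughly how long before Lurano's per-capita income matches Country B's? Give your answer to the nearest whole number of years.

about 68 years

Lurano gains on Country B at 6.4% − 2.3% = 4.1 points a year.
At that relative rate the gap halves every 70/4.1 ≈ 17.07 years.
A 16 times gap closes after 4 halvings: 4 × 17.07 ≈ 68 years.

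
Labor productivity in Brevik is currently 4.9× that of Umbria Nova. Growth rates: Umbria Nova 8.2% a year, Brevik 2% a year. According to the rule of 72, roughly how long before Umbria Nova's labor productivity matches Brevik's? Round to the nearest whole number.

What matters is the difference: 6.2 pp.
Rule of 72 on the gap: the ratio halves every 72/6.2 ≈ 11.61 years.
A 4.9× gap takes log₂(4.9) ≈ 2.29 halvings to close: 2.29 × 11.61 ≈ 27 years.

≈ 27 years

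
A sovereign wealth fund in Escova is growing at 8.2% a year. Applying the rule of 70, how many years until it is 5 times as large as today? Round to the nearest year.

Doubling time ≈ 70/8.2 = 8.54 years.
5× is log₂ 5 ≈ 2.32 doublings, so ≈ 2.32 × 8.54 = 20 years.

20 years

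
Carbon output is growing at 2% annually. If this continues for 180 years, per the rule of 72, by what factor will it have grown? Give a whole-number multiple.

approximately 32 times

Doubling time ≈ 72/2 = 36.00 years.
180/36.00 ≈ 5 doublings, so about 2^5 = 32×.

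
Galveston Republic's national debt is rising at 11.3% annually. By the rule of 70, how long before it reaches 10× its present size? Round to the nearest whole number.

≈ 21 years

One doubling takes 70/11.3 = 6.19 years.
Reaching 10× takes log₂(10) ≈ 3.32 doublings.
3.32 × 6.19 ≈ 21 years.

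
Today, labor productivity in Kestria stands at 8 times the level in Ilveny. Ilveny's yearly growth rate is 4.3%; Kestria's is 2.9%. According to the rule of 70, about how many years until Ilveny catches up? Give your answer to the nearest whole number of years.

roughly 150 years

Ilveny gains on Kestria at 4.3% − 2.9% = 1.4 points a year.
At that relative rate the gap halves every 70/1.4 ≈ 50.00 years.
An 8 times gap closes after 3 halvings: 3 × 50.00 ≈ 150 years.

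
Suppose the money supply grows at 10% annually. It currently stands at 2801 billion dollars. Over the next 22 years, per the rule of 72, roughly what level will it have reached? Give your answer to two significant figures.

Doubling time ≈ 72/10 = 7.20 years.
22 years is 22/7.20 ≈ 3.06 doublings, a factor of 2^3.06 ≈ 8.34.
2801 × 8.34 ≈ 23000 billion dollars.

approximately 23000 billion dollars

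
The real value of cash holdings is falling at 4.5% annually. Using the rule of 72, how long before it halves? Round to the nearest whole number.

around 16 years

Falling at 4.5%, it halves about every 72/4.5 = 16.00 years.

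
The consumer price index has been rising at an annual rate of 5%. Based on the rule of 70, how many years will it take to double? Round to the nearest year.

14 years

Doubling time ≈ 70 / 5 = 14.00 years.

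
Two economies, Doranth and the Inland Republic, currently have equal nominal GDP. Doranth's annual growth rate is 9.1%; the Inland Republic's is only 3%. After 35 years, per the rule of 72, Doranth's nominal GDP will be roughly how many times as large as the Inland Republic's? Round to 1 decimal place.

Only the 6.1-point difference matters.
72/6.1 ≈ 11.80 years per doubling of the ratio; 35 years gives 2.97 doublings, so ≈ 7.8×.

around 7.8 times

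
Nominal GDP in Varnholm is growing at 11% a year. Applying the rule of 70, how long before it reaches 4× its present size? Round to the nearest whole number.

Doubling time ≈ 70/11 = 6.36 years.
4 = 2^2, so 2 doublings → 13 years.

approximately 13 years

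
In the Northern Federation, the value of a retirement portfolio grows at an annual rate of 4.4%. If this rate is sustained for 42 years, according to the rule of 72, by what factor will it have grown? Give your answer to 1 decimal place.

5.9 times

Doubling time ≈ 72/4.4 = 16.36 years.
42 years / 16.36 ≈ 2.57 doublings → factor 2^2.57 ≈ 5.9.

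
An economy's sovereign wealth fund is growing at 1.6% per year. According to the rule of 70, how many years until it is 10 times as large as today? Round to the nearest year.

One doubling takes 70/1.6 = 43.75 years.
10× is log₂ 10 ≈ 3.32 doublings, so ≈ 3.32 × 43.75 = 145 years.

145 years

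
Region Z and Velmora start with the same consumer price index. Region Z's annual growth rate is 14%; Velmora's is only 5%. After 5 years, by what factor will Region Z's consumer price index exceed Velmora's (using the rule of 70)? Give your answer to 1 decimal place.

Rate gap = 14% − 5% = 9 points.
The ratio doubles every 70/9 ≈ 7.78 years.
5/7.78 ≈ 0.64 doublings → ratio ≈ 2^0.64 ≈ 1.6.

around 1.6 times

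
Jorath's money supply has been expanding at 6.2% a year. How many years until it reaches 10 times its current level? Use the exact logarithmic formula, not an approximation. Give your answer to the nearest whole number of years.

38 years

t = ln(10) / ln(1 + 0.062) = 2.3026 / 0.060154 ≈ 38.28.
≈ 38 years.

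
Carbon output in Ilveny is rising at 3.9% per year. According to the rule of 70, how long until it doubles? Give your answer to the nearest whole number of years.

At 3.9%, doubling takes about 70/3.9 = 17.95 years.

18 years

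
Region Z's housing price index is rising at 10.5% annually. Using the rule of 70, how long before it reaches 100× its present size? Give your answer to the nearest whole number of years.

around 44 years

Doubling time ≈ 70/10.5 = 6.67 years.
Reaching 100× takes log₂(100) ≈ 6.64 doublings.
6.64 × 6.67 ≈ 44 years.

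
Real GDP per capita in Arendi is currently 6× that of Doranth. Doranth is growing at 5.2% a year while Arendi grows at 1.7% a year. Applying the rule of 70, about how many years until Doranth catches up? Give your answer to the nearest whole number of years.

≈ 52 years

Doranth gains on Arendi at 5.2% − 1.7% = 3.5 points a year.
At that relative rate the gap halves every 70/3.5 ≈ 20.00 years.
A 6× gap takes log₂(6) ≈ 2.58 halvings to close: 2.58 × 20.00 ≈ 52 years.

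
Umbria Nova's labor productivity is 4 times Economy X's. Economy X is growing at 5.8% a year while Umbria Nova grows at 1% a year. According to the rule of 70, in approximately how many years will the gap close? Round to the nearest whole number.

around 29 years

What matters is the difference: 4.8 pp.
Rule of 70 on the gap: the ratio halves every 70/4.8 ≈ 14.58 years.
A 4 times gap closes after 2 halvings: 2 × 14.58 ≈ 29 years.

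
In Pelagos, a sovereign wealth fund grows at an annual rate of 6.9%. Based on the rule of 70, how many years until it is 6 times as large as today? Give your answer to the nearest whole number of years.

approximately 26 years

One doubling takes 70/6.9 = 10.14 years.
Reaching 6× takes log₂(6) ≈ 2.58 doublings.
2.58 × 10.14 ≈ 26 years.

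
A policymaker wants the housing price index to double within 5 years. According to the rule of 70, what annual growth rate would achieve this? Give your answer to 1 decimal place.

70 / 5 ≈ 14.00, so about 14.0% annually.

≈ 14.0%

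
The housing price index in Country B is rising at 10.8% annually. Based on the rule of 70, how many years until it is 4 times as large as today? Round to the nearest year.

At 10.8% it doubles every 70/10.8 ≈ 6.48 years.
4 = 2^2, so 2 doublings → 13 years.

≈ 13 years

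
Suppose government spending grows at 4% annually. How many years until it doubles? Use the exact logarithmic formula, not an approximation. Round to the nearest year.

t = ln(2) / ln(1 + 0.04) = 0.6931 / 0.039221 ≈ 17.67.
≈ 18 years.

18 years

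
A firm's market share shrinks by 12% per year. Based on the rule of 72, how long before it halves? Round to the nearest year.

approximately 6 years

Falling at 12%, it halves about every 72/12 = 6.00 years.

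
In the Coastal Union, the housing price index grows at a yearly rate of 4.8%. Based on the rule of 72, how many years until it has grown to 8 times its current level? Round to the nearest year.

One doubling takes 72/4.8 = 15.00 years.
8 = 2^3, so 3 doublings → 45 years.

approximately 45 years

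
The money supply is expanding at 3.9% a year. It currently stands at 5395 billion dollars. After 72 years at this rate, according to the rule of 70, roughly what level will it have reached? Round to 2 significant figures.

approximately 87000 billion dollars

It doubles every 70/3.9 ≈ 17.95 years, so 72 years is 4.01 doublings.
2^4.01 ≈ 16.11; 5395 × 16.11 ≈ 87000 billion dollars.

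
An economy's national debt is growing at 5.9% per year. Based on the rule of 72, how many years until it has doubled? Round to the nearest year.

12 years

Doubling time ≈ 72 / 5.9 = 12.20 years.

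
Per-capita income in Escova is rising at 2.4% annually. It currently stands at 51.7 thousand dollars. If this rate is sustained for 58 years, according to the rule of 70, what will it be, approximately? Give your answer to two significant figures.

≈ 210 thousand dollars

It doubles every 70/2.4 ≈ 29.17 years, so 58 years is 1.99 doublings.
2^1.99 ≈ 3.97; 51.7 × 3.97 ≈ 210 thousand dollars.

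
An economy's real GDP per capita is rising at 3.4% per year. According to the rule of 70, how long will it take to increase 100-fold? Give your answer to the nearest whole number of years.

≈ 137 years

One doubling takes 70/3.4 = 20.59 years.
100× is log₂ 100 ≈ 6.64 doublings, so ≈ 6.64 × 20.59 = 137 years.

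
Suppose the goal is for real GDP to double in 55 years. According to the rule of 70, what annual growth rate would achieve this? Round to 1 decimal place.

around 1.3%

70 / 55 ≈ 1.27, so about 1.3% annually.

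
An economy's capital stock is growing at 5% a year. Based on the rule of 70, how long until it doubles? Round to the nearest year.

70/5 ≈ 14.00, so it doubles roughly every 14 years.

about 14 years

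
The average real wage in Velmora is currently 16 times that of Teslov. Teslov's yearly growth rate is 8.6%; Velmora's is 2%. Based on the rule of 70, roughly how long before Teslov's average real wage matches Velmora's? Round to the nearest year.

42 years

The growth-rate gap is 8.6% − 2% = 6.6 percentage points.
So the ratio between them halves every 70/6.6 ≈ 10.61 years.
A 16 times gap closes after 4 halvings: 4 × 10.61 ≈ 42 years.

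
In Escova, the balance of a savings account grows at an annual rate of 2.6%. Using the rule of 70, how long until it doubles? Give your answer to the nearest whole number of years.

27 years

At 2.6%, doubling takes about 70/2.6 = 26.92 years.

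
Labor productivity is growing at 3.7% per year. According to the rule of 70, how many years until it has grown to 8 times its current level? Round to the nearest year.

At 3.7% it doubles every 70/3.7 ≈ 18.92 years.
Getting to 8× needs 3 doublings: 3 × 18.92 ≈ 57 years.

around 57 years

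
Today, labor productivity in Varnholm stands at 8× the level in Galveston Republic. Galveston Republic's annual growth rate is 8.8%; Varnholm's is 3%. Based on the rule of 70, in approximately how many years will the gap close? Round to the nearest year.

36 years

What matters is the difference: 5.8 pp.
Rule of 70 on the gap: the ratio halves every 70/5.8 ≈ 12.07 years.
An 8× gap closes after 3 halvings: 3 × 12.07 ≈ 36 years.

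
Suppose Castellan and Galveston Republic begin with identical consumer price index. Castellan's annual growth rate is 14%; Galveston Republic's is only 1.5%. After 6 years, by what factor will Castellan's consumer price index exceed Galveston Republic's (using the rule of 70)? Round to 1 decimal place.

about 2.1 times

Rate gap = 14% − 1.5% = 12.5 points.
The ratio doubles every 70/12.5 ≈ 5.60 years.
6/5.60 ≈ 1.07 doublings → ratio ≈ 2^1.07 ≈ 2.1.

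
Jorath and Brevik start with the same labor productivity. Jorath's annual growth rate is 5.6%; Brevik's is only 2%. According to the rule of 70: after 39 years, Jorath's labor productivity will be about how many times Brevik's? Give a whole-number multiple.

about 4 times

Only the 3.6-point difference matters.
70/3.6 ≈ 19.44 years per doubling of the ratio; 39 years gives 2.01 doublings, so ≈ 4×.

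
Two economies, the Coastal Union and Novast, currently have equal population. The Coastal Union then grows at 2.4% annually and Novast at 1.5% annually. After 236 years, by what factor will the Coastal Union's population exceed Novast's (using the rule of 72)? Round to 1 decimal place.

Rate gap = 2.4% − 1.5% = 0.9 points.
The ratio doubles every 72/0.9 ≈ 80.00 years.
236/80.00 ≈ 2.95 doublings → ratio ≈ 2^2.95 ≈ 7.7.

approximately 7.7 times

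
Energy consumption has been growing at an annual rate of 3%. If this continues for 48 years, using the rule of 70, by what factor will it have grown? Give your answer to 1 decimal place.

Doubling time ≈ 70/3 = 23.33 years.
48 years / 23.33 ≈ 2.06 doublings → factor 2^2.06 ≈ 4.2.

around 4.2 times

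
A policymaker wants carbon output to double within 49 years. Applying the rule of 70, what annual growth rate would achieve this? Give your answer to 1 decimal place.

approximately 1.4%

70 / 49 ≈ 1.43, so about 1.4% a year.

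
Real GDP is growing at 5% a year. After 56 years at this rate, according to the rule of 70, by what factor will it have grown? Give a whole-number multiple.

At 5% one doubling takes ≈ 14.00 years; 56 years is 4 of them, so ×16.

around 16 times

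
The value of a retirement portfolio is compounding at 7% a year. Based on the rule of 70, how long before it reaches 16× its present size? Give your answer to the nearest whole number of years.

≈ 40 years

At 7% it doubles every 70/7 ≈ 10.00 years.
16 = 2^4, so 4 doublings → 40 years.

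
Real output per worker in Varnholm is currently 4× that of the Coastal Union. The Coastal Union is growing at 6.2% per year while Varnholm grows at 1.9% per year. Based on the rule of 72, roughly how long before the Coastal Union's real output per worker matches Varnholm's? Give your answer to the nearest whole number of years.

What matters is the difference: 4.3 pp.
Rule of 72 on the gap: the ratio halves every 72/4.3 ≈ 16.74 years.
A 4× gap closes after 2 halvings: 2 × 16.74 ≈ 33 years.

roughly 33 years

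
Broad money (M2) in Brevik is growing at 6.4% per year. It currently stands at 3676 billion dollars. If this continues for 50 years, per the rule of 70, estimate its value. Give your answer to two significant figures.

approximately 87000 billion dollars

Doubling time ≈ 70/6.4 = 10.94 years.
50 years is 50/10.94 ≈ 4.57 doublings, a factor of 2^4.57 ≈ 23.75.
3676 × 23.75 ≈ 87000 billion dollars.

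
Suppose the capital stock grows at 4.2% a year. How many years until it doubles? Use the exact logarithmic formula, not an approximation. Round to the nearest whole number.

t = ln(2) / ln(1 + 0.042) = 0.6931 / 0.041142 ≈ 16.85.
≈ 17 years.

17 years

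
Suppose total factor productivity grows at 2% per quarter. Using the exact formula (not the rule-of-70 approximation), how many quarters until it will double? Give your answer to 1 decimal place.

35.0 quarters

t = ln(2) / ln(1 + 0.02) = 0.6931 / 0.019803 ≈ 35.00.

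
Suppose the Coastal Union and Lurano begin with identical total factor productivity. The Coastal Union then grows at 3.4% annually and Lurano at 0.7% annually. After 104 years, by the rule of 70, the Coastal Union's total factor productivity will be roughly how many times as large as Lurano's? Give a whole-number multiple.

Rate gap = 3.4% − 0.7% = 2.7 points.
The ratio doubles every 70/2.7 ≈ 25.93 years.
104/25.93 ≈ 4.01 doublings → ratio ≈ 2^4.01 ≈ 16.

16 times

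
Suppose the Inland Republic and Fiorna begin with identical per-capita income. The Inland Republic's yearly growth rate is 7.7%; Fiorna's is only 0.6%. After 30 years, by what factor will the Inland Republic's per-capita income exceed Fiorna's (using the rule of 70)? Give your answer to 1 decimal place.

the Inland Republic pulls ahead at 7.1 pp per year, so the ratio doubles every 70/7.1 ≈ 9.86 years.
In 30 years that's 3.04 doublings: 2^3.04 ≈ 8.2.

approximately 8.2 times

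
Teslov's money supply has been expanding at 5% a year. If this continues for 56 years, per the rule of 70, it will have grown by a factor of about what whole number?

Doubling time ≈ 70/5 = 14.00 years.
56/14.00 ≈ 4 doublings, so about 2^4 = 16×.

16 times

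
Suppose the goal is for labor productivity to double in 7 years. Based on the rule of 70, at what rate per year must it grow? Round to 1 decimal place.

around 10.0%

70 / 7 ≈ 10.00, so about 10.0% per year.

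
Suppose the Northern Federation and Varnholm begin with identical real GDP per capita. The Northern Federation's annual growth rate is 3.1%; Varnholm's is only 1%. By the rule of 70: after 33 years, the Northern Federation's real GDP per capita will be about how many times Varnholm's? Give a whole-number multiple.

the Northern Federation pulls ahead at 2.1 pp per year, so the ratio doubles every 70/2.1 ≈ 33.33 years.
In 33 years that's 0.99 doublings: 2^0.99 ≈ 2.

approximately 2 times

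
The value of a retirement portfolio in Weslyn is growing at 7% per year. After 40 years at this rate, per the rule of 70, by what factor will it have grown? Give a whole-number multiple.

approximately 16 times

At 7% one doubling takes ≈ 10.00 years; 40 years is 4 of them, so ×16.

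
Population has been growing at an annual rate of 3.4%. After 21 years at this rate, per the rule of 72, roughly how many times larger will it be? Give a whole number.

roughly 2 times

72/3.4 ≈ 21.18 years per doubling.
21 years fits 1 doubling: 2^1 = 2.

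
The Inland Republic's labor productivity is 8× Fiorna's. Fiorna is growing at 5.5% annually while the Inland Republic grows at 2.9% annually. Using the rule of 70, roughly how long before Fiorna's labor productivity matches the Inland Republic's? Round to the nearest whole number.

What matters is the difference: 2.6 pp.
Rule of 70 on the gap: the ratio halves every 70/2.6 ≈ 26.92 years.
An 8× gap closes after 3 halvings: 3 × 26.92 ≈ 81 years.

around 81 years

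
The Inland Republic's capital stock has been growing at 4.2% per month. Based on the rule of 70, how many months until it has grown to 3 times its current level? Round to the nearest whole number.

One doubling takes 70/4.2 = 16.67 months.
Reaching 3× takes log₂(3) ≈ 1.58 doublings.
1.58 × 16.67 ≈ 26 months.

26 months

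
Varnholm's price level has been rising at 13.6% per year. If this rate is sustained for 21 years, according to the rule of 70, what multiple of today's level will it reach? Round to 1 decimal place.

about 16.9 times

Doubles every ≈ 5.15 years (70/13.6).
21 years is 4.08 doublings; 2^4.08 ≈ 16.9×.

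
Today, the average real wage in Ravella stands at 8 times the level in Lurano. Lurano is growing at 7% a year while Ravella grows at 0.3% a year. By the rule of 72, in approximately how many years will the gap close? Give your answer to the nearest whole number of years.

roughly 32 years

What matters is the difference: 6.7 pp.
Rule of 72 on the gap: the ratio halves every 72/6.7 ≈ 10.75 years.
An 8 times gap closes after 3 halvings: 3 × 10.75 ≈ 32 years.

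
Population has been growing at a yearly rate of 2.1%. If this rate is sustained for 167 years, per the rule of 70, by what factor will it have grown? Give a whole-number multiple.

≈ 32 times

70/2.1 ≈ 33.33 years per doubling.
167 years fits 5 doublings: 2^5 = 32.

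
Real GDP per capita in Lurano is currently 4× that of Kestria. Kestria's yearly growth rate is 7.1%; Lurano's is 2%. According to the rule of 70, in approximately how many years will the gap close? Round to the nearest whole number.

approximately 27 years

The growth-rate gap is 7.1% − 2% = 5.1 percentage points.
So the ratio between them halves every 70/5.1 ≈ 13.73 years.
A 4× gap closes after 2 halvings: 2 × 13.73 ≈ 27 years.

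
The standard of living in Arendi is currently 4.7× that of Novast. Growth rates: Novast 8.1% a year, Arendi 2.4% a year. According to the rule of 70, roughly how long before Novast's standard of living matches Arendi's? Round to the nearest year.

roughly 27 years

What matters is the difference: 5.7 pp.
Rule of 70 on the gap: the ratio halves every 70/5.7 ≈ 12.28 years.
A 4.7× gap takes log₂(4.7) ≈ 2.23 halvings to close: 2.23 × 12.28 ≈ 27 years.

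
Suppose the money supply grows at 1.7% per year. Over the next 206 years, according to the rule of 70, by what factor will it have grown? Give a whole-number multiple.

At 1.7% one doubling takes ≈ 41.18 years; 206 years is 5 of them, so ×32.

roughly 32 times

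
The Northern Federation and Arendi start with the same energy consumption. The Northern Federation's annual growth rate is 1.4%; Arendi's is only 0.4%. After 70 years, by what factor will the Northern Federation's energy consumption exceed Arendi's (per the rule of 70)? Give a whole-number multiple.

about 2 times

Rate gap = 1.4% − 0.4% = 1 point.
The ratio doubles every 70/1 ≈ 70.00 years.
70/70.00 ≈ 1.00 doublings → ratio ≈ 2^1.00 ≈ 2.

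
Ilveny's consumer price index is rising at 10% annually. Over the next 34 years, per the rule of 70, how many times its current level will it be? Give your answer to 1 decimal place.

around 29.0 times

Doubles every ≈ 7.00 years (70/10).
34 years is 4.86 doublings; 2^4.86 ≈ 29.0×.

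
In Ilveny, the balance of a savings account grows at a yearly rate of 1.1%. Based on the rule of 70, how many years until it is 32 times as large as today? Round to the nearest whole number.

318 years

At 1.1% it doubles every 70/1.1 ≈ 63.64 years.
32 = 2^5, so 5 doublings → 318 years.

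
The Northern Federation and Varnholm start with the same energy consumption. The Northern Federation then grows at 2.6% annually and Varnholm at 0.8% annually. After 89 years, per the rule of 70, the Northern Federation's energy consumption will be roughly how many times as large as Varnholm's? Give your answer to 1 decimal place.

the Northern Federation pulls ahead at 1.8 pp per year, so the ratio doubles every 70/1.8 ≈ 38.89 years.
In 89 years that's 2.29 doublings: 2^2.29 ≈ 4.9.

around 4.9 times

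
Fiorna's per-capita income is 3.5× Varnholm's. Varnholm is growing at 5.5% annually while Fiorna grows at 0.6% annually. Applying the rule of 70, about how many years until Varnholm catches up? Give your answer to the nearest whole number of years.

around 26 years

What matters is the difference: 4.9 pp.
Rule of 70 on the gap: the ratio halves every 70/4.9 ≈ 14.29 years.
A 3.5× gap takes log₂(3.5) ≈ 1.81 halvings to close: 1.81 × 14.29 ≈ 26 years.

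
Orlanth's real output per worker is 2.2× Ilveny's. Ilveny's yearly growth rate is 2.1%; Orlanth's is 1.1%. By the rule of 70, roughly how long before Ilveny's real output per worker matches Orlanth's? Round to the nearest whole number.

around 80 years

The growth-rate gap is 2.1% − 1.1% = 1 percentage point.
So the ratio between them halves every 70/1 ≈ 70.00 years.
A 2.2× gap takes log₂(2.2) ≈ 1.14 halvings to close: 1.14 × 70.00 ≈ 80 years.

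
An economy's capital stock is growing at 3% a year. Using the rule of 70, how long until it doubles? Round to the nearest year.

around 23 years

Doubling time ≈ 70 / 3 = 23.33 years.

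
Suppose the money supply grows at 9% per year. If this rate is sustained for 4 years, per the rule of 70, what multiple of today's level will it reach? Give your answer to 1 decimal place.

Doubling time ≈ 70/9 = 7.78 years.
4 years / 7.78 ≈ 0.51 doublings → factor 2^0.51 ≈ 1.4.

1.4 times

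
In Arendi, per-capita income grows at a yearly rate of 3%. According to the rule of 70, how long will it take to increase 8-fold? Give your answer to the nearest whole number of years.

One doubling takes 70/3 = 23.33 years.
8 = 2^3, so 3 doublings → 70 years.

70 years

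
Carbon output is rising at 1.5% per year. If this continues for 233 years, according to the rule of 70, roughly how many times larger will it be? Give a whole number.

At 1.5% one doubling takes ≈ 46.67 years; 233 years is 5 of them, so ×32.

about 32 times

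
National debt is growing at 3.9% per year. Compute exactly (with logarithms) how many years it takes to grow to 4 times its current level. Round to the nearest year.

t = ln(4) / ln(1 + 0.039) = 1.3863 / 0.038259 ≈ 36.23.
≈ 36 years.

36 years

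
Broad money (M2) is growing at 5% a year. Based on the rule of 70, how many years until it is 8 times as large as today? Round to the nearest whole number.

At 5% it doubles every 70/5 ≈ 14.00 years.
8 = 2^3, so 3 doublings → 42 years.

42 years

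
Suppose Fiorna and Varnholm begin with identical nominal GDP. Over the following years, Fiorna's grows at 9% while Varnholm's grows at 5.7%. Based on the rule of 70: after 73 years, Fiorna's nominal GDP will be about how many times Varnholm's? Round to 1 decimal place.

Only the 3.3-point difference matters.
70/3.3 ≈ 21.21 years per doubling of the ratio; 73 years gives 3.44 doublings, so ≈ 10.9×.

≈ 10.9 times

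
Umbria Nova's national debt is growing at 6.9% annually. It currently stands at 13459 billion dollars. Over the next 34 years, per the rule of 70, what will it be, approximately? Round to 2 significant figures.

It doubles every 70/6.9 ≈ 10.14 years, so 34 years is 3.35 doublings.
2^3.35 ≈ 10.20; 13459 × 10.20 ≈ 140000 billion dollars.

roughly 140000 billion dollars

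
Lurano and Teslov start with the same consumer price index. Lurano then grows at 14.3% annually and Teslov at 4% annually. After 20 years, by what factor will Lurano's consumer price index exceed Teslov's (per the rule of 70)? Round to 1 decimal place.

about 7.7 times

Rate gap = 14.3% − 4% = 10.3 points.
The ratio doubles every 70/10.3 ≈ 6.80 years.
20/6.80 ≈ 2.94 doublings → ratio ≈ 2^2.94 ≈ 7.7.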